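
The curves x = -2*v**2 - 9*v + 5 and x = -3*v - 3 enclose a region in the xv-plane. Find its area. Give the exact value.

Both boundary curves give x as a function of v, so integrate with respect to v. Setting them equal: -2*v**2 - 6*v + 8 = 0, i.e. -2*(v - 1)*(v + 4) = 0, so they meet at v = -4, 1.
For v in [-4, 1], x = -2*v**2 - 9*v + 5 is on the right; area = ∫[-4,1] (-2*v**2 - 6*v + 8) dv = 125/3.

125/3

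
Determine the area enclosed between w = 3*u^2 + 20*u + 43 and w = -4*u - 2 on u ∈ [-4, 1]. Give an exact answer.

The difference (3*u^2 + 20*u + 43) - (-4*u - 2) = 3*u^2 + 24*u + 45 changes sign at u = -3 inside [-4, 1], so split the integral there.
∫[-4,-3] (3*u^2 + 24*u + 45) du = -2; the area of that piece is 2.
∫[-3,1] (3*u^2 + 24*u + 45) du = 112.
Total area = 2 + 112 = 114.

114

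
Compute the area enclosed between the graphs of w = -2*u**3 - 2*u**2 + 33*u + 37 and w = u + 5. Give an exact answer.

863/3

Set the curves equal: -2*u**3 - 2*u**2 + 33*u + 37 = u + 5, so -2*u**3 - 2*u**2 + 32*u + 32 = 0, which factors as -2*(u - 4)*(u + 1)*(u + 4) = 0. The curves meet at u = -4, -1, 4.
On [-4, -1], w = u + 5 is on top; that piece has area ∫[-4,-1] (-(-2*u**3 - 2*u**2 + 32*u + 32)) du = 117/2.
On [-1, 4], w = -2*u**3 - 2*u**2 + 33*u + 37 is on top; that piece has area ∫[-1,4] (-2*u**3 - 2*u**2 + 32*u + 32) du = 1375/6.
Total enclosed area = 117/2 + 1375/6 = 863/3.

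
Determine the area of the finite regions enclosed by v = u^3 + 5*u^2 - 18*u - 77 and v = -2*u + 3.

Set the curves equal: u^3 + 5*u^2 - 18*u - 77 = -2*u + 3, so u^3 + 5*u^2 - 16*u - 80 = 0, which factors as (u - 4)*(u + 4)*(u + 5) = 0. The curves meet at u = -5, -4, 4.
On [-5, -4], v = u^3 + 5*u^2 - 18*u - 77 is on top; that piece has area ∫[-5,-4] (u^3 + 5*u^2 - 16*u - 80) du = 17/12.
On [-4, 4], v = -2*u + 3 is on top; that piece has area ∫[-4,4] (-(u^3 + 5*u^2 - 16*u - 80)) du = 1280/3.
Total enclosed area = 17/12 + 1280/3 = 5137/12.

5137/12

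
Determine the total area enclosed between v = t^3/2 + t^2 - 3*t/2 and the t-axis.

The curve meets the t-axis where t^3/2 + t^2 - 3*t/2 = 0, i.e. t*(t - 1)*(t + 3)/2 = 0, at t = -3, 0, 1.
On [-3, 0] the curve lies above the axis; ∫[-3,0] (t^3/2 + t^2 - 3*t/2) dt = 45/8, giving area 45/8.
On [0, 1] the curve lies below the axis; ∫[0,1] (t^3/2 + t^2 - 3*t/2) dt = -7/24, giving area 7/24.
Total area = 45/8 + 7/24 = 71/12.

71/12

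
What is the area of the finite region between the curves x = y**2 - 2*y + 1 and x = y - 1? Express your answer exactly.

1/6

Both boundary curves give x as a function of y, so integrate with respect to y. Setting them equal: y**2 - 3*y + 2 = 0, i.e. (y - 2)*(y - 1) = 0, so they meet at y = 1, 2.
For y in [1, 2], x = y**2 - 2*y + 1 is on the left; area = ∫[1,2] (-(y**2 - 3*y + 2)) dy = 1/6.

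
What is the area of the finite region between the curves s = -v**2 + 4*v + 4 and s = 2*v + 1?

32/3

Both boundary curves give s as a function of v, so integrate with respect to v. Setting them equal: -v**2 + 2*v + 3 = 0, i.e. -(v - 3)*(v + 1) = 0, so they meet at v = -1, 3.
For v in [-1, 3], s = -v**2 + 4*v + 4 is on the right; area = ∫[-1,3] (-v**2 + 2*v + 3) dv = 32/3.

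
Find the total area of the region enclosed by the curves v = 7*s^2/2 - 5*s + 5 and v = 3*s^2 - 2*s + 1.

2/3

Set the curves equal: 7*s^2/2 - 5*s + 5 = 3*s^2 - 2*s + 1, so s^2/2 - 3*s + 4 = 0, which factors as (s - 4)*(s - 2)/2 = 0. The curves meet at s = 2, 4.
On [2, 4], v = 3*s^2 - 2*s + 1 is on top; that piece has area ∫[2,4] (-(s^2/2 - 3*s + 4)) ds = 2/3.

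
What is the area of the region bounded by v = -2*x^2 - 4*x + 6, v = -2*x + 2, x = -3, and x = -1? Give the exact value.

The difference (-2*x^2 - 4*x + 6) - (-2*x + 2) = -2*x^2 - 2*x + 4 changes sign at x = -2 inside [-3, -1], so split the integral there.
∫[-3,-2] (-2*x^2 - 2*x + 4) dx = -11/3; the area of that piece is 11/3.
∫[-2,-1] (-2*x^2 - 2*x + 4) dx = 7/3.
Total area = 11/3 + 7/3 = 6.

6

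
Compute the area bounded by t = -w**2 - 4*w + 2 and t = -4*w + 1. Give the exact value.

Both boundary curves give t as a function of w, so integrate with respect to w. Setting them equal: -w**2 + 1 = 0, i.e. -(w - 1)*(w + 1) = 0, so they meet at w = -1, 1.
For w in [-1, 1], t = -w**2 - 4*w + 2 is on the right; area = ∫[-1,1] (-w**2 + 1) dw = 4/3.

4/3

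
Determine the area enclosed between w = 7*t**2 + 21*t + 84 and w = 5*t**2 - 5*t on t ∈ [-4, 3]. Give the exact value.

1673/3

On [-4, 3], (7*t**2 + 21*t + 84) - (5*t**2 - 5*t) = 2*t**2 + 26*t + 84 is ≥ 0 throughout, so the area is a single integral of |2*t**2 + 26*t + 84|.
∫[-4,3] (2*t**2 + 26*t + 84) dt = 1673/3.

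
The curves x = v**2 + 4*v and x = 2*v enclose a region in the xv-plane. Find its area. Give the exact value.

Both boundary curves give x as a function of v, so integrate with respect to v. Setting them equal: v**2 + 2*v = 0, i.e. v*(v + 2) = 0, so they meet at v = -2, 0.
For v in [-2, 0], x = v**2 + 4*v is on the left; area = ∫[-2,0] (-(v**2 + 2*v)) dv = 4/3.

4/3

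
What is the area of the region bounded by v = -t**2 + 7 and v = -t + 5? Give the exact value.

Set the curves equal: -t**2 + 7 = -t + 5, so -t**2 + t + 2 = 0, which factors as -(t - 2)*(t + 1) = 0. The curves meet at t = -1, 2.
On [-1, 2], v = -t**2 + 7 is on top; that piece has area ∫[-1,2] (-t**2 + t + 2) dt = 9/2.

9/2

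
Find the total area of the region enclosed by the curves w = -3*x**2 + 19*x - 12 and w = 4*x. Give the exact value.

27/2

Set the curves equal: -3*x**2 + 19*x - 12 = 4*x, so -3*x**2 + 15*x - 12 = 0, which factors as -3*(x - 4)*(x - 1) = 0. The curves meet at x = 1, 4.
On [1, 4], w = -3*x**2 + 19*x - 12 is on top; that piece has area ∫[1,4] (-3*x**2 + 15*x - 12) dx = 27/2.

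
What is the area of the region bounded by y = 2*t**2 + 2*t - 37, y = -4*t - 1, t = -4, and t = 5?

761/3

The difference (2*t**2 + 2*t - 37) - (-4*t - 1) = 2*t**2 + 6*t - 36 changes sign at t = 3 inside [-4, 5], so split the integral there.
∫[-4,3] (2*t**2 + 6*t - 36) dt = -637/3; the area of that piece is 637/3.
∫[3,5] (2*t**2 + 6*t - 36) dt = 124/3.
Total area = 637/3 + 124/3 = 761/3.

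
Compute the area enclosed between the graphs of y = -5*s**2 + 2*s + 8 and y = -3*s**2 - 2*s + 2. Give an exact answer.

64/3

Set the curves equal: -5*s**2 + 2*s + 8 = -3*s**2 - 2*s + 2, so -2*s**2 + 4*s + 6 = 0, which factors as -2*(s - 3)*(s + 1) = 0. The curves meet at s = -1, 3.
On [-1, 3], y = -5*s**2 + 2*s + 8 is on top; that piece has area ∫[-1,3] (-2*s**2 + 4*s + 6) ds = 64/3.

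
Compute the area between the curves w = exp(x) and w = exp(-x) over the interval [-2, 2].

-4 + 2*exp(-2) + 2*exp(2)

The difference (exp(x)) - (exp(-x)) = exp(x) - exp(-x) changes sign at x = 0 inside [-2, 2], so split the integral there.
∫[-2,0] (exp(x) - exp(-x)) dx = -exp(2) - exp(-2) + 2; the area of that piece is -2 + exp(-2) + exp(2).
∫[0,2] (exp(x) - exp(-x)) dx = -2 + exp(-2) + exp(2).
Total area = (-2 + exp(-2) + exp(2)) + (-2 + exp(-2) + exp(2)) = -4 + 2*exp(-2) + 2*exp(2).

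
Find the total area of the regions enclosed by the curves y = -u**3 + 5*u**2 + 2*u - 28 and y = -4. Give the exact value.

Set the curves equal: -u**3 + 5*u**2 + 2*u - 28 = -4, so -u**3 + 5*u**2 + 2*u - 24 = 0, which factors as -(u - 4)*(u - 3)*(u + 2) = 0. The curves meet at u = -2, 3, 4.
On [-2, 3], y = -4 is on top; that piece has area ∫[-2,3] (-(-u**3 + 5*u**2 + 2*u - 24)) du = 875/12.
On [3, 4], y = -u**3 + 5*u**2 + 2*u - 28 is on top; that piece has area ∫[3,4] (-u**3 + 5*u**2 + 2*u - 24) du = 11/12.
Total enclosed area = 875/12 + 11/12 = 443/6.

443/6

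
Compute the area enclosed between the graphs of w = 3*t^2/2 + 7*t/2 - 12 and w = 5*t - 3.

Set the curves equal: 3*t^2/2 + 7*t/2 - 12 = 5*t - 3, so 3*t^2/2 - 3*t/2 - 9 = 0, which factors as 3*(t - 3)*(t + 2)/2 = 0. The curves meet at t = -2, 3.
On [-2, 3], w = 5*t - 3 is on top; that piece has area ∫[-2,3] (-(3*t^2/2 - 3*t/2 - 9)) dt = 125/4.

125/4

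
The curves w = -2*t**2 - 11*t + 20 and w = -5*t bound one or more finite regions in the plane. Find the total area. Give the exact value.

Set the curves equal: -2*t**2 - 11*t + 20 = -5*t, so -2*t**2 - 6*t + 20 = 0, which factors as -2*(t - 2)*(t + 5) = 0. The curves meet at t = -5, 2.
On [-5, 2], w = -2*t**2 - 11*t + 20 is on top; that piece has area ∫[-5,2] (-2*t**2 - 6*t + 20) dt = 343/3.

343/3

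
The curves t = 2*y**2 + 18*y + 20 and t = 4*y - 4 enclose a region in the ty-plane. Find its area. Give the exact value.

Both boundary curves give t as a function of y, so integrate with respect to y. Setting them equal: 2*y**2 + 14*y + 24 = 0, i.e. 2*(y + 3)*(y + 4) = 0, so they meet at y = -4, -3.
For y in [-4, -3], t = 2*y**2 + 18*y + 20 is on the left; area = ∫[-4,-3] (-(2*y**2 + 14*y + 24)) dy = 1/3.

1/3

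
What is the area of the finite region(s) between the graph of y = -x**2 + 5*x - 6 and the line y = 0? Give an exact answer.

1/6

The curve meets the x-axis where -x**2 + 5*x - 6 = 0, i.e. -(x - 3)*(x - 2) = 0, at x = 2, 3.
On [2, 3] the curve lies above the axis; ∫[2,3] (-x**2 + 5*x - 6) dx = 1/6, giving area 1/6.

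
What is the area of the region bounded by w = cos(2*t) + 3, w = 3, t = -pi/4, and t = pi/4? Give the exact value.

1

On [-pi/4, pi/4], (cos(2*t) + 3) - (3) = cos(2*t) is ≥ 0 throughout, so the area is a single integral of |cos(2*t)|.
∫[-pi/4,pi/4] (cos(2*t)) dt = 1.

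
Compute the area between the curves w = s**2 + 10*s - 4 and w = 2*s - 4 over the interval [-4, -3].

On [-4, -3], (s**2 + 10*s - 4) - (2*s - 4) = s**2 + 8*s is ≤ 0 throughout, so the area is a single integral of |s**2 + 8*s|.
∫[-4,-3] (s**2 + 8*s) ds = -47/3; the area of that piece is 47/3.

47/3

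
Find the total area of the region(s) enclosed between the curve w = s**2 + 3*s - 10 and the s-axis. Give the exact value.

The curve meets the s-axis where s**2 + 3*s - 10 = 0, i.e. (s - 2)*(s + 5) = 0, at s = -5, 2.
On [-5, 2] the curve lies below the axis; ∫[-5,2] (s**2 + 3*s - 10) ds = -343/6, giving area 343/6.

343/6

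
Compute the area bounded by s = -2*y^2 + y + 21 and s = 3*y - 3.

343/3

Both boundary curves give s as a function of y, so integrate with respect to y. Setting them equal: -2*y^2 - 2*y + 24 = 0, i.e. -2*(y - 3)*(y + 4) = 0, so they meet at y = -4, 3.
For y in [-4, 3], s = -2*y^2 + y + 21 is on the right; area = ∫[-4,3] (-2*y^2 - 2*y + 24) dy = 343/3.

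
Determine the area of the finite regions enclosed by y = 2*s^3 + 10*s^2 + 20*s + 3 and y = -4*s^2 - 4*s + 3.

71/3

Set the curves equal: 2*s^3 + 10*s^2 + 20*s + 3 = -4*s^2 - 4*s + 3, so 2*s^3 + 14*s^2 + 24*s = 0, which factors as 2*s*(s + 3)*(s + 4) = 0. The curves meet at s = -4, -3, 0.
On [-4, -3], y = 2*s^3 + 10*s^2 + 20*s + 3 is on top; that piece has area ∫[-4,-3] (2*s^3 + 14*s^2 + 24*s) ds = 7/6.
On [-3, 0], y = -4*s^2 - 4*s + 3 is on top; that piece has area ∫[-3,0] (-(2*s^3 + 14*s^2 + 24*s)) ds = 45/2.
Total enclosed area = 7/6 + 45/2 = 71/3.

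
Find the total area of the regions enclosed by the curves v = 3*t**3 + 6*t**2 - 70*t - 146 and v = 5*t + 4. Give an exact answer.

Set the curves equal: 3*t**3 + 6*t**2 - 70*t - 146 = 5*t + 4, so 3*t**3 + 6*t**2 - 75*t - 150 = 0, which factors as 3*(t - 5)*(t + 2)*(t + 5) = 0. The curves meet at t = -5, -2, 5.
On [-5, -2], v = 3*t**3 + 6*t**2 - 70*t - 146 is on top; that piece has area ∫[-5,-2] (3*t**3 + 6*t**2 - 75*t - 150) dt = 459/4.
On [-2, 5], v = 5*t + 4 is on top; that piece has area ∫[-2,5] (-(3*t**3 + 6*t**2 - 75*t - 150)) dt = 4459/4.
Total enclosed area = 459/4 + 4459/4 = 2459/2.

2459/2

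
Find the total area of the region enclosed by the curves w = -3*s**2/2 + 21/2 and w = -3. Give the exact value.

54

Set the curves equal: -3*s**2/2 + 21/2 = -3, so -3*s**2/2 + 27/2 = 0, which factors as -3*(s - 3)*(s + 3)/2 = 0. The curves meet at s = -3, 3.
On [-3, 3], w = -3*s**2/2 + 21/2 is on top; that piece has area ∫[-3,3] (-3*s**2/2 + 27/2) ds = 54.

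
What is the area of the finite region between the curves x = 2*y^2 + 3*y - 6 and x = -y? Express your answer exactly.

64/3

Both boundary curves give x as a function of y, so integrate with respect to y. Setting them equal: 2*y^2 + 4*y - 6 = 0, i.e. 2*(y - 1)*(y + 3) = 0, so they meet at y = -3, 1.
For y in [-3, 1], x = 2*y^2 + 3*y - 6 is on the left; area = ∫[-3,1] (-(2*y^2 + 4*y - 6)) dy = 64/3.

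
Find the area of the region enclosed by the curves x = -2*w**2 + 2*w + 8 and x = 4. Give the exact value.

Both boundary curves give x as a function of w, so integrate with respect to w. Setting them equal: -2*w**2 + 2*w + 4 = 0, i.e. -2*(w - 2)*(w + 1) = 0, so they meet at w = -1, 2.
For w in [-1, 2], x = -2*w**2 + 2*w + 8 is on the right; area = ∫[-1,2] (-2*w**2 + 2*w + 4) dw = 9.

9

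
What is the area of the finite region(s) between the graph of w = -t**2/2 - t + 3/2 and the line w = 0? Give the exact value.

The curve meets the t-axis where -t**2/2 - t + 3/2 = 0, i.e. -(t - 1)*(t + 3)/2 = 0, at t = -3, 1.
On [-3, 1] the curve lies above the axis; ∫[-3,1] (-t**2/2 - t + 3/2) dt = 16/3, giving area 16/3.

16/3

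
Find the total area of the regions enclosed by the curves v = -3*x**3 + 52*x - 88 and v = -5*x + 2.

Set the curves equal: -3*x**3 + 52*x - 88 = -5*x + 2, so -3*x**3 + 57*x - 90 = 0, which factors as -3*(x - 3)*(x - 2)*(x + 5) = 0. The curves meet at x = -5, 2, 3.
On [-5, 2], v = -5*x + 2 is on top; that piece has area ∫[-5,2] (-(-3*x**3 + 57*x - 90)) dx = 3087/4.
On [2, 3], v = -3*x**3 + 52*x - 88 is on top; that piece has area ∫[2,3] (-3*x**3 + 57*x - 90) dx = 15/4.
Total enclosed area = 3087/4 + 15/4 = 1551/2.

1551/2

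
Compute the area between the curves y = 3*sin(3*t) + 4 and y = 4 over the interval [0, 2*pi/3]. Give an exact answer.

4

The difference (3*sin(3*t) + 4) - (4) = 3*sin(3*t) changes sign at t = pi/3 inside [0, 2*pi/3], so split the integral there.
∫[0,pi/3] (3*sin(3*t)) dt = 2.
∫[pi/3,2*pi/3] (3*sin(3*t)) dt = -2; the area of that piece is 2.
Total area = 2 + 2 = 4.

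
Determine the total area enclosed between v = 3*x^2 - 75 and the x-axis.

500

The curve meets the x-axis where 3*x^2 - 75 = 0, i.e. 3*(x - 5)*(x + 5) = 0, at x = -5, 5.
On [-5, 5] the curve lies below the axis; ∫[-5,5] (3*x^2 - 75) dx = -500, giving area 500.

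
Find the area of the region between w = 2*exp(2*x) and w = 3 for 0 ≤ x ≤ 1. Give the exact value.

-5 - 7*log(2)/2 + log(6)/2 + 5*log(3)/2 + exp(2)

The difference (2*exp(2*x)) - (3) = 2*exp(2*x) - 3 changes sign at x = -log(2)/2 + log(3)/2 inside [0, 1], so split the integral there.
∫[0,-log(2)/2 + log(3)/2] (2*exp(2*x) - 3) dx = log(2*sqrt(6)/9) + 1/2; the area of that piece is -1/2 + log(3*sqrt(6)/4).
∫[-log(2)/2 + log(3)/2,1] (2*exp(2*x) - 3) dx = -9/2 - 3*log(2)/2 + 3*log(3)/2 + exp(2).
Total area = (-1/2 + log(3*sqrt(6)/4)) + (-9/2 - 3*log(2)/2 + 3*log(3)/2 + exp(2)) = -5 - 7*log(2)/2 + log(6)/2 + 5*log(3)/2 + exp(2).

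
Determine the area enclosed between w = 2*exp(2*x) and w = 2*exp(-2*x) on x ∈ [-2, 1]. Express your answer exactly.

The difference (2*exp(2*x)) - (2*exp(-2*x)) = 2*exp(2*x) - 2*exp(-2*x) changes sign at x = 0 inside [-2, 1], so split the integral there.
∫[-2,0] (2*exp(2*x) - 2*exp(-2*x)) dx = -exp(4) - exp(-4) + 2; the area of that piece is -2 + exp(-4) + exp(4).
∫[0,1] (2*exp(2*x) - 2*exp(-2*x)) dx = -2 + exp(-2) + exp(2).
Total area = (-2 + exp(-4) + exp(4)) + (-2 + exp(-2) + exp(2)) = -4 + exp(-4) + exp(-2) + exp(2) + exp(4).

-4 + exp(-4) + exp(-2) + exp(2) + exp(4)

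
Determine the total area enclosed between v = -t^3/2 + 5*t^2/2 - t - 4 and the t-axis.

253/24

The curve meets the t-axis where -t^3/2 + 5*t^2/2 - t - 4 = 0, i.e. -(t - 4)*(t - 2)*(t + 1)/2 = 0, at t = -1, 2, 4.
On [-1, 2] the curve lies below the axis; ∫[-1,2] (-t^3/2 + 5*t^2/2 - t - 4) dt = -63/8, giving area 63/8.
On [2, 4] the curve lies above the axis; ∫[2,4] (-t^3/2 + 5*t^2/2 - t - 4) dt = 8/3, giving area 8/3.
Total area = 63/8 + 8/3 = 253/24.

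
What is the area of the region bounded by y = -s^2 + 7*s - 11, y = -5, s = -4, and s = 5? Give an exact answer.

The difference (-s^2 + 7*s - 11) - (-5) = -s^2 + 7*s - 6 changes sign at s = 1 inside [-4, 5], so split the integral there.
∫[-4,1] (-s^2 + 7*s - 6) ds = -625/6; the area of that piece is 625/6.
∫[1,5] (-s^2 + 7*s - 6) ds = 56/3.
Total area = 625/6 + 56/3 = 737/6.

737/6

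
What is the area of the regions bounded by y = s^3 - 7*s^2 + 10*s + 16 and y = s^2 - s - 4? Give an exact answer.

Set the curves equal: s^3 - 7*s^2 + 10*s + 16 = s^2 - s - 4, so s^3 - 8*s^2 + 11*s + 20 = 0, which factors as (s - 5)*(s - 4)*(s + 1) = 0. The curves meet at s = -1, 4, 5.
On [-1, 4], y = s^3 - 7*s^2 + 10*s + 16 is on top; that piece has area ∫[-1,4] (s^3 - 8*s^2 + 11*s + 20) ds = 875/12.
On [4, 5], y = s^2 - s - 4 is on top; that piece has area ∫[4,5] (-(s^3 - 8*s^2 + 11*s + 20)) ds = 11/12.
Total enclosed area = 875/12 + 11/12 = 443/6.

443/6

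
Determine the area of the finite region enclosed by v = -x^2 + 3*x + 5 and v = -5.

343/6

Set the curves equal: -x^2 + 3*x + 5 = -5, so -x^2 + 3*x + 10 = 0, which factors as -(x - 5)*(x + 2) = 0. The curves meet at x = -2, 5.
On [-2, 5], v = -x^2 + 3*x + 5 is on top; that piece has area ∫[-2,5] (-x^2 + 3*x + 10) dx = 343/6.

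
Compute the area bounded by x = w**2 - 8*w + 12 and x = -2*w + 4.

4/3

Both boundary curves give x as a function of w, so integrate with respect to w. Setting them equal: w**2 - 6*w + 8 = 0, i.e. (w - 4)*(w - 2) = 0, so they meet at w = 2, 4.
For w in [2, 4], x = w**2 - 8*w + 12 is on the left; area = ∫[2,4] (-(w**2 - 6*w + 8)) dw = 4/3.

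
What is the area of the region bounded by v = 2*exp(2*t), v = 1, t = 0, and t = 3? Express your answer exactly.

On [0, 3], (2*exp(2*t)) - (1) = 2*exp(2*t) - 1 is ≥ 0 throughout, so the area is a single integral of |2*exp(2*t) - 1|.
∫[0,3] (2*exp(2*t) - 1) dt = -4 + exp(6).

-4 + exp(6)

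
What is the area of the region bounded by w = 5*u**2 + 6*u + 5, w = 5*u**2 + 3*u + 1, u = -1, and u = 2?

33/2

On [-1, 2], (5*u**2 + 6*u + 5) - (5*u**2 + 3*u + 1) = 3*u + 4 is ≥ 0 throughout, so the area is a single integral of |3*u + 4|.
∫[-1,2] (3*u + 4) du = 33/2.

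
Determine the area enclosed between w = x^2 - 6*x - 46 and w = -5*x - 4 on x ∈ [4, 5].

On [4, 5], (x^2 - 6*x - 46) - (-5*x - 4) = x^2 - x - 42 is ≤ 0 throughout, so the area is a single integral of |x^2 - x - 42|.
∫[4,5] (x^2 - x - 42) dx = -157/6; the area of that piece is 157/6.

157/6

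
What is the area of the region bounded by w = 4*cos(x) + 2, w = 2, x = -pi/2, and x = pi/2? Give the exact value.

On [-pi/2, pi/2], (4*cos(x) + 2) - (2) = 4*cos(x) is ≥ 0 throughout, so the area is a single integral of |4*cos(x)|.
∫[-pi/2,pi/2] (4*cos(x)) dx = 8.

8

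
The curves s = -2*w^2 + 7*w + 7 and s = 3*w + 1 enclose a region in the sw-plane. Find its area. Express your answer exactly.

64/3

Both boundary curves give s as a function of w, so integrate with respect to w. Setting them equal: -2*w^2 + 4*w + 6 = 0, i.e. -2*(w - 3)*(w + 1) = 0, so they meet at w = -1, 3.
For w in [-1, 3], s = -2*w^2 + 7*w + 7 is on the right; area = ∫[-1,3] (-2*w^2 + 4*w + 6) dw = 64/3.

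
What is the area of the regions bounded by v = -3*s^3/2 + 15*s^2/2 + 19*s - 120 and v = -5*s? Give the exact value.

5137/8

Set the curves equal: -3*s^3/2 + 15*s^2/2 + 19*s - 120 = -5*s, so -3*s^3/2 + 15*s^2/2 + 24*s - 120 = 0, which factors as -3*(s - 5)*(s - 4)*(s + 4)/2 = 0. The curves meet at s = -4, 4, 5.
On [-4, 4], v = -5*s is on top; that piece has area ∫[-4,4] (-(-3*s^3/2 + 15*s^2/2 + 24*s - 120)) ds = 640.
On [4, 5], v = -3*s^3/2 + 15*s^2/2 + 19*s - 120 is on top; that piece has area ∫[4,5] (-3*s^3/2 + 15*s^2/2 + 24*s - 120) ds = 17/8.
Total enclosed area = 640 + 17/8 = 5137/8.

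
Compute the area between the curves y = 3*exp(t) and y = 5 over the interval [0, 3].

-22 - 10*log(3) + 10*log(5) + 3*exp(3)

The difference (3*exp(t)) - (5) = 3*exp(t) - 5 changes sign at t = log(5/3) inside [0, 3], so split the integral there.
∫[0,log(5/3)] (3*exp(t) - 5) dt = log(243/3125) + 2; the area of that piece is -2 + log(3125/243).
∫[log(5/3),3] (3*exp(t) - 5) dt = -20 - 5*log(3) + 5*log(5) + 3*exp(3).
Total area = (-2 + log(3125/243)) + (-20 - 5*log(3) + 5*log(5) + 3*exp(3)) = -22 - 10*log(3) + 10*log(5) + 3*exp(3).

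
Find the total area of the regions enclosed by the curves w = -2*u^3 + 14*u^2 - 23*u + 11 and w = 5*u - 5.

Set the curves equal: -2*u^3 + 14*u^2 - 23*u + 11 = 5*u - 5, so -2*u^3 + 14*u^2 - 28*u + 16 = 0, which factors as -2*(u - 4)*(u - 2)*(u - 1) = 0. The curves meet at u = 1, 2, 4.
On [1, 2], w = 5*u - 5 is on top; that piece has area ∫[1,2] (-(-2*u^3 + 14*u^2 - 28*u + 16)) du = 5/6.
On [2, 4], w = -2*u^3 + 14*u^2 - 23*u + 11 is on top; that piece has area ∫[2,4] (-2*u^3 + 14*u^2 - 28*u + 16) du = 16/3.
Total enclosed area = 5/6 + 16/3 = 37/6.

37/6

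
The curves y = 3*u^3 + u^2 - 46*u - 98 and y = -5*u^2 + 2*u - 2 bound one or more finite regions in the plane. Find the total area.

568

Set the curves equal: 3*u^3 + u^2 - 46*u - 98 = -5*u^2 + 2*u - 2, so 3*u^3 + 6*u^2 - 48*u - 96 = 0, which factors as 3*(u - 4)*(u + 2)*(u + 4) = 0. The curves meet at u = -4, -2, 4.
On [-4, -2], y = 3*u^3 + u^2 - 46*u - 98 is on top; that piece has area ∫[-4,-2] (3*u^3 + 6*u^2 - 48*u - 96) du = 28.
On [-2, 4], y = -5*u^2 + 2*u - 2 is on top; that piece has area ∫[-2,4] (-(3*u^3 + 6*u^2 - 48*u - 96)) du = 540.
Total enclosed area = 28 + 540 = 568.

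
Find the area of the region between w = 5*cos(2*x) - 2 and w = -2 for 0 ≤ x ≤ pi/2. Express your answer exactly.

5

The difference (5*cos(2*x) - 2) - (-2) = 5*cos(2*x) changes sign at x = pi/4 inside [0, pi/2], so split the integral there.
∫[0,pi/4] (5*cos(2*x)) dx = 5/2.
∫[pi/4,pi/2] (5*cos(2*x)) dx = -5/2; the area of that piece is 5/2.
Total area = 5/2 + 5/2 = 5.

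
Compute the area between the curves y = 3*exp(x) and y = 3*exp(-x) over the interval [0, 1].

On [0, 1], (3*exp(x)) - (3*exp(-x)) = 3*exp(x) - 3*exp(-x) is ≥ 0 throughout, so the area is a single integral of |3*exp(x) - 3*exp(-x)|.
∫[0,1] (3*exp(x) - 3*exp(-x)) dx = -6 + 3*exp(-1) + 3*exp(1).

-6 + 3*exp(-1) + 3*exp(1)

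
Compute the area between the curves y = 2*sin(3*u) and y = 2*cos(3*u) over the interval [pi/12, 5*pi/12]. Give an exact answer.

4*sqrt(2)/3

On [pi/12, 5*pi/12], (2*sin(3*u)) - (2*cos(3*u)) = 2*sin(3*u) - 2*cos(3*u) is ≥ 0 throughout, so the area is a single integral of |2*sin(3*u) - 2*cos(3*u)|.
∫[pi/12,5*pi/12] (2*sin(3*u) - 2*cos(3*u)) du = 4*sqrt(2)/3.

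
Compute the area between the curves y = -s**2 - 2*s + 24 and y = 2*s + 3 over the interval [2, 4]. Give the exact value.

The difference (-s**2 - 2*s + 24) - (2*s + 3) = -s**2 - 4*s + 21 changes sign at s = 3 inside [2, 4], so split the integral there.
∫[2,3] (-s**2 - 4*s + 21) ds = 14/3.
∫[3,4] (-s**2 - 4*s + 21) ds = -16/3; the area of that piece is 16/3.
Total area = 14/3 + 16/3 = 10.

10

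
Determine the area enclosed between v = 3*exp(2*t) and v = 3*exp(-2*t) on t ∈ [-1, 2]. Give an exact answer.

The difference (3*exp(2*t)) - (3*exp(-2*t)) = 3*exp(2*t) - 3*exp(-2*t) changes sign at t = 0 inside [-1, 2], so split the integral there.
∫[-1,0] (3*exp(2*t) - 3*exp(-2*t)) dt = -3*exp(2)/2 - 3*exp(-2)/2 + 3; the area of that piece is -3 + 3*exp(-2)/2 + 3*exp(2)/2.
∫[0,2] (3*exp(2*t) - 3*exp(-2*t)) dt = -3 + 3*exp(-4)/2 + 3*exp(4)/2.
Total area = (-3 + 3*exp(-2)/2 + 3*exp(2)/2) + (-3 + 3*exp(-4)/2 + 3*exp(4)/2) = -6 + 3*exp(-4)/2 + 3*exp(-2)/2 + 3*exp(2)/2 + 3*exp(4)/2.

-6 + 3*exp(-4)/2 + 3*exp(-2)/2 + 3*exp(2)/2 + 3*exp(4)/2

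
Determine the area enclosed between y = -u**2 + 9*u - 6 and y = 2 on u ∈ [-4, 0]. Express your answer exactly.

376/3

On [-4, 0], (-u**2 + 9*u - 6) - (2) = -u**2 + 9*u - 8 is ≤ 0 throughout, so the area is a single integral of |-u**2 + 9*u - 8|.
∫[-4,0] (-u**2 + 9*u - 8) du = -376/3; the area of that piece is 376/3.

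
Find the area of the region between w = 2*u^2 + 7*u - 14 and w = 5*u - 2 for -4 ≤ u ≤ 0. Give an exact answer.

98/3

The difference (2*u^2 + 7*u - 14) - (5*u - 2) = 2*u^2 + 2*u - 12 changes sign at u = -3 inside [-4, 0], so split the integral there.
∫[-4,-3] (2*u^2 + 2*u - 12) du = 17/3.
∫[-3,0] (2*u^2 + 2*u - 12) du = -27; the area of that piece is 27.
Total area = 17/3 + 27 = 98/3.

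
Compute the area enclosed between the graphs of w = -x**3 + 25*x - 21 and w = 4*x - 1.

Set the curves equal: -x**3 + 25*x - 21 = 4*x - 1, so -x**3 + 21*x - 20 = 0, which factors as -(x - 4)*(x - 1)*(x + 5) = 0. The curves meet at x = -5, 1, 4.
On [-5, 1], w = 4*x - 1 is on top; that piece has area ∫[-5,1] (-(-x**3 + 21*x - 20)) dx = 216.
On [1, 4], w = -x**3 + 25*x - 21 is on top; that piece has area ∫[1,4] (-x**3 + 21*x - 20) dx = 135/4.
Total enclosed area = 216 + 135/4 = 999/4.

999/4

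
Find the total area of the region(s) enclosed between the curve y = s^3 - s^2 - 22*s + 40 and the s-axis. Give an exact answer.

The curve meets the s-axis where s^3 - s^2 - 22*s + 40 = 0, i.e. (s - 4)*(s - 2)*(s + 5) = 0, at s = -5, 2, 4.
On [-5, 2] the curve lies above the axis; ∫[-5,2] (s^3 - s^2 - 22*s + 40) ds = 3773/12, giving area 3773/12.
On [2, 4] the curve lies below the axis; ∫[2,4] (s^3 - s^2 - 22*s + 40) ds = -32/3, giving area 32/3.
Total area = 3773/12 + 32/3 = 3901/12.

3901/12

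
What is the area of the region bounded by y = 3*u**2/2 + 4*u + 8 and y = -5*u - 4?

Set the curves equal: 3*u**2/2 + 4*u + 8 = -5*u - 4, so 3*u**2/2 + 9*u + 12 = 0, which factors as 3*(u + 2)*(u + 4)/2 = 0. The curves meet at u = -4, -2.
On [-4, -2], y = -5*u - 4 is on top; that piece has area ∫[-4,-2] (-(3*u**2/2 + 9*u + 12)) du = 2.

2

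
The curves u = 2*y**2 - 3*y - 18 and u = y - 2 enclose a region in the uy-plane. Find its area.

Both boundary curves give u as a function of y, so integrate with respect to y. Setting them equal: 2*y**2 - 4*y - 16 = 0, i.e. 2*(y - 4)*(y + 2) = 0, so they meet at y = -2, 4.
For y in [-2, 4], u = 2*y**2 - 3*y - 18 is on the left; area = ∫[-2,4] (-(2*y**2 - 4*y - 16)) dy = 72.

72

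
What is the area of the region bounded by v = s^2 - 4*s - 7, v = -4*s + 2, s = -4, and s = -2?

6

The difference (s^2 - 4*s - 7) - (-4*s + 2) = s^2 - 9 changes sign at s = -3 inside [-4, -2], so split the integral there.
∫[-4,-3] (s^2 - 9) ds = 10/3.
∫[-3,-2] (s^2 - 9) ds = -8/3; the area of that piece is 8/3.
Total area = 10/3 + 8/3 = 6.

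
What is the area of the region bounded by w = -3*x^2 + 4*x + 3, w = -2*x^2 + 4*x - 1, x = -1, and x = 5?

36

The difference (-3*x^2 + 4*x + 3) - (-2*x^2 + 4*x - 1) = -x^2 + 4 changes sign at x = 2 inside [-1, 5], so split the integral there.
∫[-1,2] (-x^2 + 4) dx = 9.
∫[2,5] (-x^2 + 4) dx = -27; the area of that piece is 27.
Total area = 9 + 27 = 36.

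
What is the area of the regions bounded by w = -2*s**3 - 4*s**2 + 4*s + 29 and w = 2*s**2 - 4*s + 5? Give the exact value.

Set the curves equal: -2*s**3 - 4*s**2 + 4*s + 29 = 2*s**2 - 4*s + 5, so -2*s**3 - 6*s**2 + 8*s + 24 = 0, which factors as -2*(s - 2)*(s + 2)*(s + 3) = 0. The curves meet at s = -3, -2, 2.
On [-3, -2], w = 2*s**2 - 4*s + 5 is on top; that piece has area ∫[-3,-2] (-(-2*s**3 - 6*s**2 + 8*s + 24)) ds = 3/2.
On [-2, 2], w = -2*s**3 - 4*s**2 + 4*s + 29 is on top; that piece has area ∫[-2,2] (-2*s**3 - 6*s**2 + 8*s + 24) ds = 64.
Total enclosed area = 3/2 + 64 = 131/2.

131/2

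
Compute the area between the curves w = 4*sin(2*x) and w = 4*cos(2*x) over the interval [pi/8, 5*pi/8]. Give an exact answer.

4*sqrt(2)

On [pi/8, 5*pi/8], (4*sin(2*x)) - (4*cos(2*x)) = 4*sin(2*x) - 4*cos(2*x) is ≥ 0 throughout, so the area is a single integral of |4*sin(2*x) - 4*cos(2*x)|.
∫[pi/8,5*pi/8] (4*sin(2*x) - 4*cos(2*x)) dx = 4*sqrt(2).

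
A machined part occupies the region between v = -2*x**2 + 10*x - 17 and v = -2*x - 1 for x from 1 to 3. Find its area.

The difference (-2*x**2 + 10*x - 17) - (-2*x - 1) = -2*x**2 + 12*x - 16 changes sign at x = 2 inside [1, 3], so split the integral there.
∫[1,2] (-2*x**2 + 12*x - 16) dx = -8/3; the area of that piece is 8/3.
∫[2,3] (-2*x**2 + 12*x - 16) dx = 4/3.
Total area = 8/3 + 4/3 = 4.

4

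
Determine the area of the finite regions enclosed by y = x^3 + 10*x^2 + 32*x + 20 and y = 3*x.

Set the curves equal: x^3 + 10*x^2 + 32*x + 20 = 3*x, so x^3 + 10*x^2 + 29*x + 20 = 0, which factors as (x + 1)*(x + 4)*(x + 5) = 0. The curves meet at x = -5, -4, -1.
On [-5, -4], y = x^3 + 10*x^2 + 32*x + 20 is on top; that piece has area ∫[-5,-4] (x^3 + 10*x^2 + 29*x + 20) dx = 7/12.
On [-4, -1], y = 3*x is on top; that piece has area ∫[-4,-1] (-(x^3 + 10*x^2 + 29*x + 20)) dx = 45/4.
Total enclosed area = 7/12 + 45/4 = 71/6.

71/6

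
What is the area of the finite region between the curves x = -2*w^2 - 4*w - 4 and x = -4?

8/3

Both boundary curves give x as a function of w, so integrate with respect to w. Setting them equal: -2*w^2 - 4*w = 0, i.e. -2*w*(w + 2) = 0, so they meet at w = -2, 0.
For w in [-2, 0], x = -2*w^2 - 4*w - 4 is on the right; area = ∫[-2,0] (-2*w^2 - 4*w) dw = 8/3.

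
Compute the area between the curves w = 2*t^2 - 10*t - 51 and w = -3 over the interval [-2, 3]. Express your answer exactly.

725/3

On [-2, 3], (2*t^2 - 10*t - 51) - (-3) = 2*t^2 - 10*t - 48 is ≤ 0 throughout, so the area is a single integral of |2*t^2 - 10*t - 48|.
∫[-2,3] (2*t^2 - 10*t - 48) dt = -725/3; the area of that piece is 725/3.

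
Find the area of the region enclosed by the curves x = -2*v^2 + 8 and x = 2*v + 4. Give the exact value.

Both boundary curves give x as a function of v, so integrate with respect to v. Setting them equal: -2*v^2 - 2*v + 4 = 0, i.e. -2*(v - 1)*(v + 2) = 0, so they meet at v = -2, 1.
For v in [-2, 1], x = -2*v^2 + 8 is on the right; area = ∫[-2,1] (-2*v^2 - 2*v + 4) dv = 9.

9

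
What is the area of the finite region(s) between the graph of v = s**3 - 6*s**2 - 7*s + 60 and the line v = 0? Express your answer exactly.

The curve meets the s-axis where s**3 - 6*s**2 - 7*s + 60 = 0, i.e. (s - 5)*(s - 4)*(s + 3) = 0, at s = -3, 4, 5.
On [-3, 4] the curve lies above the axis; ∫[-3,4] (s**3 - 6*s**2 - 7*s + 60) ds = 1029/4, giving area 1029/4.
On [4, 5] the curve lies below the axis; ∫[4,5] (s**3 - 6*s**2 - 7*s + 60) ds = -5/4, giving area 5/4.
Total area = 1029/4 + 5/4 = 517/2.

517/2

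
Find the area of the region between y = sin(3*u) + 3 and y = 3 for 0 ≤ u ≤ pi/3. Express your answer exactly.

On [0, pi/3], (sin(3*u) + 3) - (3) = sin(3*u) is ≥ 0 throughout, so the area is a single integral of |sin(3*u)|.
∫[0,pi/3] (sin(3*u)) du = 2/3.

2/3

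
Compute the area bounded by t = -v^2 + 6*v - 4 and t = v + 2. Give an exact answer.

1/6

Both boundary curves give t as a function of v, so integrate with respect to v. Setting them equal: -v^2 + 5*v - 6 = 0, i.e. -(v - 3)*(v - 2) = 0, so they meet at v = 2, 3.
For v in [2, 3], t = -v^2 + 6*v - 4 is on the right; area = ∫[2,3] (-v^2 + 5*v - 6) dv = 1/6.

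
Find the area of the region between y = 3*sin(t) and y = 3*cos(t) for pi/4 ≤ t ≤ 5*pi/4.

On [pi/4, 5*pi/4], (3*sin(t)) - (3*cos(t)) = 3*sin(t) - 3*cos(t) is ≥ 0 throughout, so the area is a single integral of |3*sin(t) - 3*cos(t)|.
∫[pi/4,5*pi/4] (3*sin(t) - 3*cos(t)) dt = 6*sqrt(2).

6*sqrt(2)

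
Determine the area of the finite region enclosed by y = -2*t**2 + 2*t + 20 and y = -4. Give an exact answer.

Set the curves equal: -2*t**2 + 2*t + 20 = -4, so -2*t**2 + 2*t + 24 = 0, which factors as -2*(t - 4)*(t + 3) = 0. The curves meet at t = -3, 4.
On [-3, 4], y = -2*t**2 + 2*t + 20 is on top; that piece has area ∫[-3,4] (-2*t**2 + 2*t + 24) dt = 343/3.

343/3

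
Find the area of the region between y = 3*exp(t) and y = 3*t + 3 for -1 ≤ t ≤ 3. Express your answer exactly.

-24 - 3*exp(-1) + 3*exp(3)

On [-1, 3], (3*exp(t)) - (3*t + 3) = -3*t + 3*exp(t) - 3 is ≥ 0 throughout, so the area is a single integral of |-3*t + 3*exp(t) - 3|.
∫[-1,3] (-3*t + 3*exp(t) - 3) dt = -24 - 3*exp(-1) + 3*exp(3).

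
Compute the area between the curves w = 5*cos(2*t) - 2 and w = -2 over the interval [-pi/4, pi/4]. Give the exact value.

5

On [-pi/4, pi/4], (5*cos(2*t) - 2) - (-2) = 5*cos(2*t) is ≥ 0 throughout, so the area is a single integral of |5*cos(2*t)|.
∫[-pi/4,pi/4] (5*cos(2*t)) dt = 5.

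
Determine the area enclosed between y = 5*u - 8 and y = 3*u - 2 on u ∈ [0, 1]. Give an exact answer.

5

On [0, 1], (5*u - 8) - (3*u - 2) = 2*u - 6 is ≤ 0 throughout, so the area is a single integral of |2*u - 6|.
∫[0,1] (2*u - 6) du = -5; the area of that piece is 5.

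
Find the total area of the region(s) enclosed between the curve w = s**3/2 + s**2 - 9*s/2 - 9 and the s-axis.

The curve meets the s-axis where s**3/2 + s**2 - 9*s/2 - 9 = 0, i.e. (s - 3)*(s + 2)*(s + 3)/2 = 0, at s = -3, -2, 3.
On [-3, -2] the curve lies above the axis; ∫[-3,-2] (s**3/2 + s**2 - 9*s/2 - 9) ds = 11/24, giving area 11/24.
On [-2, 3] the curve lies below the axis; ∫[-2,3] (s**3/2 + s**2 - 9*s/2 - 9) ds = -875/24, giving area 875/24.
Total area = 11/24 + 875/24 = 443/12.

443/12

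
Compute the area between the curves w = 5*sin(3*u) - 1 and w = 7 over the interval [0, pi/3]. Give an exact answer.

-10/3 + 8*pi/3

On [0, pi/3], (5*sin(3*u) - 1) - (7) = 5*sin(3*u) - 8 is ≤ 0 throughout, so the area is a single integral of |5*sin(3*u) - 8|.
∫[0,pi/3] (5*sin(3*u) - 8) du = 10/3 - 8*pi/3; the area of that piece is -10/3 + 8*pi/3.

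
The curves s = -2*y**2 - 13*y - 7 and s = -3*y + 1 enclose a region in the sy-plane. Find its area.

9

Both boundary curves give s as a function of y, so integrate with respect to y. Setting them equal: -2*y**2 - 10*y - 8 = 0, i.e. -2*(y + 1)*(y + 4) = 0, so they meet at y = -4, -1.
For y in [-4, -1], s = -2*y**2 - 13*y - 7 is on the right; area = ∫[-4,-1] (-2*y**2 - 10*y - 8) dy = 9.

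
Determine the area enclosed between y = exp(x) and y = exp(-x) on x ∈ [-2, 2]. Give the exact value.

-4 + 2*exp(-2) + 2*exp(2)

The difference (exp(x)) - (exp(-x)) = exp(x) - exp(-x) changes sign at x = 0 inside [-2, 2], so split the integral there.
∫[-2,0] (exp(x) - exp(-x)) dx = -exp(2) - exp(-2) + 2; the area of that piece is -2 + exp(-2) + exp(2).
∫[0,2] (exp(x) - exp(-x)) dx = -2 + exp(-2) + exp(2).
Total area = (-2 + exp(-2) + exp(2)) + (-2 + exp(-2) + exp(2)) = -4 + 2*exp(-2) + 2*exp(2).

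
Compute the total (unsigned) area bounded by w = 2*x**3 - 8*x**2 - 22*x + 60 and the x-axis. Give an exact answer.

863/3

The curve meets the x-axis where 2*x**3 - 8*x**2 - 22*x + 60 = 0, i.e. 2*(x - 5)*(x - 2)*(x + 3) = 0, at x = -3, 2, 5.
On [-3, 2] the curve lies above the axis; ∫[-3,2] (2*x**3 - 8*x**2 - 22*x + 60) dx = 1375/6, giving area 1375/6.
On [2, 5] the curve lies below the axis; ∫[2,5] (2*x**3 - 8*x**2 - 22*x + 60) dx = -117/2, giving area 117/2.
Total area = 1375/6 + 117/2 = 863/3.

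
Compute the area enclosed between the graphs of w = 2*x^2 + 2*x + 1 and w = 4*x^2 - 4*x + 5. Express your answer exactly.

Set the curves equal: 2*x^2 + 2*x + 1 = 4*x^2 - 4*x + 5, so -2*x^2 + 6*x - 4 = 0, which factors as -2*(x - 2)*(x - 1) = 0. The curves meet at x = 1, 2.
On [1, 2], w = 2*x^2 + 2*x + 1 is on top; that piece has area ∫[1,2] (-2*x^2 + 6*x - 4) dx = 1/3.

1/3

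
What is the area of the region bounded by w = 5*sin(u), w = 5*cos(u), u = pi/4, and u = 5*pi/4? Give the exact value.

10*sqrt(2)

On [pi/4, 5*pi/4], (5*sin(u)) - (5*cos(u)) = 5*sin(u) - 5*cos(u) is ≥ 0 throughout, so the area is a single integral of |5*sin(u) - 5*cos(u)|.
∫[pi/4,5*pi/4] (5*sin(u) - 5*cos(u)) du = 10*sqrt(2).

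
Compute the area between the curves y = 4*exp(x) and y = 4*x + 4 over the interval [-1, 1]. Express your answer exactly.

-8 - 4*exp(-1) + 4*exp(1)

On [-1, 1], (4*exp(x)) - (4*x + 4) = -4*x + 4*exp(x) - 4 is ≥ 0 throughout, so the area is a single integral of |-4*x + 4*exp(x) - 4|.
∫[-1,1] (-4*x + 4*exp(x) - 4) dx = -8 - 4*exp(-1) + 4*exp(1).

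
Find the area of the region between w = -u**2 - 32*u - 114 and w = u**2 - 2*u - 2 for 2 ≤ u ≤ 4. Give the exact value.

1324/3

On [2, 4], (-u**2 - 32*u - 114) - (u**2 - 2*u - 2) = -2*u**2 - 30*u - 112 is ≤ 0 throughout, so the area is a single integral of |-2*u**2 - 30*u - 112|.
∫[2,4] (-2*u**2 - 30*u - 112) du = -1324/3; the area of that piece is 1324/3.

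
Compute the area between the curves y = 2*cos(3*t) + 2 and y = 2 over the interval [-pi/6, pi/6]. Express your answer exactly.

4/3

On [-pi/6, pi/6], (2*cos(3*t) + 2) - (2) = 2*cos(3*t) is ≥ 0 throughout, so the area is a single integral of |2*cos(3*t)|.
∫[-pi/6,pi/6] (2*cos(3*t)) dt = 4/3.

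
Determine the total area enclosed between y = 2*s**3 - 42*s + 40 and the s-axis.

999/2

The curve meets the s-axis where 2*s**3 - 42*s + 40 = 0, i.e. 2*(s - 4)*(s - 1)*(s + 5) = 0, at s = -5, 1, 4.
On [-5, 1] the curve lies above the axis; ∫[-5,1] (2*s**3 - 42*s + 40) ds = 432, giving area 432.
On [1, 4] the curve lies below the axis; ∫[1,4] (2*s**3 - 42*s + 40) ds = -135/2, giving area 135/2.
Total area = 432 + 135/2 = 999/2.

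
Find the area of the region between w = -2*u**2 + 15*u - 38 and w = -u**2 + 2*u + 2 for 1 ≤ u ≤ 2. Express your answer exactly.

On [1, 2], (-2*u**2 + 15*u - 38) - (-u**2 + 2*u + 2) = -u**2 + 13*u - 40 is ≤ 0 throughout, so the area is a single integral of |-u**2 + 13*u - 40|.
∫[1,2] (-u**2 + 13*u - 40) du = -137/6; the area of that piece is 137/6.

137/6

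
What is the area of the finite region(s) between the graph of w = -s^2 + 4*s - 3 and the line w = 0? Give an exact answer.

The curve meets the s-axis where -s^2 + 4*s - 3 = 0, i.e. -(s - 3)*(s - 1) = 0, at s = 1, 3.
On [1, 3] the curve lies above the axis; ∫[1,3] (-s^2 + 4*s - 3) ds = 4/3, giving area 4/3.

4/3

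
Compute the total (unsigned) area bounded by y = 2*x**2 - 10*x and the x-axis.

The curve meets the x-axis where 2*x**2 - 10*x = 0, i.e. 2*x*(x - 5) = 0, at x = 0, 5.
On [0, 5] the curve lies below the axis; ∫[0,5] (2*x**2 - 10*x) dx = -125/3, giving area 125/3.

125/3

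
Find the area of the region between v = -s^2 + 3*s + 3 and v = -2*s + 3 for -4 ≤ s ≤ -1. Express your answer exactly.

117/2

On [-4, -1], (-s^2 + 3*s + 3) - (-2*s + 3) = -s^2 + 5*s is ≤ 0 throughout, so the area is a single integral of |-s^2 + 5*s|.
∫[-4,-1] (-s^2 + 5*s) ds = -117/2; the area of that piece is 117/2.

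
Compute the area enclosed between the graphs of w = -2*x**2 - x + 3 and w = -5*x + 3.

Set the curves equal: -2*x**2 - x + 3 = -5*x + 3, so -2*x**2 + 4*x = 0, which factors as -2*x*(x - 2) = 0. The curves meet at x = 0, 2.
On [0, 2], w = -2*x**2 - x + 3 is on top; that piece has area ∫[0,2] (-2*x**2 + 4*x) dx = 8/3.

8/3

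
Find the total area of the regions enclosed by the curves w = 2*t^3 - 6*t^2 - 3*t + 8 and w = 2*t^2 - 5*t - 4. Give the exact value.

71/3

Set the curves equal: 2*t^3 - 6*t^2 - 3*t + 8 = 2*t^2 - 5*t - 4, so 2*t^3 - 8*t^2 + 2*t + 12 = 0, which factors as 2*(t - 3)*(t - 2)*(t + 1) = 0. The curves meet at t = -1, 2, 3.
On [-1, 2], w = 2*t^3 - 6*t^2 - 3*t + 8 is on top; that piece has area ∫[-1,2] (2*t^3 - 8*t^2 + 2*t + 12) dt = 45/2.
On [2, 3], w = 2*t^2 - 5*t - 4 is on top; that piece has area ∫[2,3] (-(2*t^3 - 8*t^2 + 2*t + 12)) dt = 7/6.
Total enclosed area = 45/2 + 7/6 = 71/3.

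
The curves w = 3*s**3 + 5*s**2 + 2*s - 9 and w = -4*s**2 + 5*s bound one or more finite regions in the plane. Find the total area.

Set the curves equal: 3*s**3 + 5*s**2 + 2*s - 9 = -4*s**2 + 5*s, so 3*s**3 + 9*s**2 - 3*s - 9 = 0, which factors as 3*(s - 1)*(s + 1)*(s + 3) = 0. The curves meet at s = -3, -1, 1.
On [-3, -1], w = 3*s**3 + 5*s**2 + 2*s - 9 is on top; that piece has area ∫[-3,-1] (3*s**3 + 9*s**2 - 3*s - 9) ds = 12.
On [-1, 1], w = -4*s**2 + 5*s is on top; that piece has area ∫[-1,1] (-(3*s**3 + 9*s**2 - 3*s - 9)) ds = 12.
Total enclosed area = 12 + 12 = 24.

24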